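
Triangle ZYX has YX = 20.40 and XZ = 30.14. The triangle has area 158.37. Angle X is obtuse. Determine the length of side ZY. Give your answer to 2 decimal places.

48.77

From area = ½·YX·XZ·sin X, we get sin X = 2·area/(YX·XZ) ≈ 0.51515.
Taking the obtuse solution, ∠X ≈ 2.6004 rad.
Law of cosines then gives ZY ≈ 48.771.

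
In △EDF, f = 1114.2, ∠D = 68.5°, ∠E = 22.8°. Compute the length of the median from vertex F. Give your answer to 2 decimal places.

The third angle is ∠F = 180° − ∠E − ∠D = 88.70°.
Law of sines: e = f·sin E/sin F ≈ 431.88.
Law of sines: d = f·sin D/sin F ≈ 1036.9.
Median from F: ½√(2·e² + 2·d² − f²) ≈ 566.15.

m_F ≈ 566.15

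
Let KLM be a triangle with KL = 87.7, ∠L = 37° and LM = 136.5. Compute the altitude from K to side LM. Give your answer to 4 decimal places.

By the law of cosines, MK² = KL² + LM² − 2·KL·LM·cos L = 7202.5, so MK ≈ 84.868.
Area = ½·KL·LM·sin L ≈ 3602.2.
The altitude from K has length 2·area/LM ≈ 52.779.

h_K ≈ 52.7792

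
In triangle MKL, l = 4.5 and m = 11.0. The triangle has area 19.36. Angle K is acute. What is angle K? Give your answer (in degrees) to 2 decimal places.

51.46

From area = ½·l·m·sin K, we get sin K = 2·area/(l·m) ≈ 0.78222.
Taking the acute solution, ∠K ≈ 51.46°.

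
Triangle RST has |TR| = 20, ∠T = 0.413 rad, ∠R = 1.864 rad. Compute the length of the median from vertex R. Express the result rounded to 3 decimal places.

The third angle is ∠S = π − ∠T − ∠R = 0.865 rad.
Law of sines: |ST| = |TR|·sin R/sin S ≈ 25.165.
Law of sines: |RS| = |TR|·sin T/sin S ≈ 10.551.
Median from R: ½√(2·|TR|² + 2·|RS|² − |ST|²) ≈ 9.8659.

9.866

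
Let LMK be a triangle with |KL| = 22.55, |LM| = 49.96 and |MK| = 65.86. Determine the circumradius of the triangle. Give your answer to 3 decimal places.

R ≈ 40.845

By the law of cosines, cos L = (|KL|² + |LM|² − |MK|²) / (2·|KL|·|LM|) ≈ -0.59162, so ∠L ≈ 126.27°.
Circumradius = |MK|/(2 sin L) ≈ 40.845.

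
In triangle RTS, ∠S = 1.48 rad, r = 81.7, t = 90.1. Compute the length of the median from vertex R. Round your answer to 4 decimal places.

m_R ≈ 95.4949

By the law of cosines, s² = r² + t² − 2·r·t·cos S = 13458, so s ≈ 116.01.
Median from R: ½√(2·t² + 2·s² − r²) ≈ 95.495.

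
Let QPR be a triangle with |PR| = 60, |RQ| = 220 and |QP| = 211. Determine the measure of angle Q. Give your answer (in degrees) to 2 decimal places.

By the law of cosines, cos Q = (|RQ|² + |QP|² − |PR|²) / (2·|RQ|·|QP|) ≈ 0.96210, so ∠Q ≈ 15.83°.

15.83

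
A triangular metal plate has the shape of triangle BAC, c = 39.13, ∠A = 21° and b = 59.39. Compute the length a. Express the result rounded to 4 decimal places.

By the law of cosines, a² = c² + b² − 2·c·b·cos A = 719.18, so a ≈ 26.817.

26.8175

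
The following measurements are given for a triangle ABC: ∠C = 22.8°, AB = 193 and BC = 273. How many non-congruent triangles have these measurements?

BC·sin C = 273·sin(22.8°) ≈ 105.8.
Since BC sin C < AB < BC (105.8 < 193 < 273), two triangles exist.

2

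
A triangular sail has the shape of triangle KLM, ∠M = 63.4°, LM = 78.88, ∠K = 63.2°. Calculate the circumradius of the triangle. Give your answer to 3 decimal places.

R ≈ 44.186

The third angle is ∠L = 180° − ∠M − ∠K = 53.40°.
Law of sines: MK = LM·sin L/sin K ≈ 70.947.
Law of sines: KL = LM·sin M/sin K ≈ 79.019.
Circumradius = LM/(2 sin K) ≈ 44.186.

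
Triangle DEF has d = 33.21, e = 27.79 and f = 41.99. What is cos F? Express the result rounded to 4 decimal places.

By the law of cosines, cos F = (d² + e² − f²) / (2·d·e) ≈ 0.06069, so ∠F ≈ 1.510 rad.

cos F ≈ 0.0607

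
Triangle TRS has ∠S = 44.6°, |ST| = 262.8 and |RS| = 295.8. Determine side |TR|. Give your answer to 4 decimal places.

214.1519

By the law of cosines, |TR|² = |RS|² + |ST|² − 2·|RS|·|ST|·cos S = 45861, so |TR| ≈ 214.15.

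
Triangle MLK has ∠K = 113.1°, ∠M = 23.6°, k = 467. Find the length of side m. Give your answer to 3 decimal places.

203.260

The third angle is ∠L = 180° − ∠K − ∠M = 43.30°.
Law of sines: m = k·sin M/sin K ≈ 203.26.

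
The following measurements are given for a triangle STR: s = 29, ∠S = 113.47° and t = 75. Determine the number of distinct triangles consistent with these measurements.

0

t·sin S = 75·sin(113.47°) ≈ 68.8.
Since ∠S is not acute, a triangle exists only if s > t; here s ≤ t, so there is no triangle.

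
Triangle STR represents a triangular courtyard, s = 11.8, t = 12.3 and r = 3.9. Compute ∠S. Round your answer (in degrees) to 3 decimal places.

By the law of cosines, cos S = (t² + r² − s²) / (2·t·r) ≈ 0.28414, so ∠S ≈ 73.49°.

∠S ≈ 73.493°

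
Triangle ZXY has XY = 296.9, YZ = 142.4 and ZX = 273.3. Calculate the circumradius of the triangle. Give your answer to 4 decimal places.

149.0233

By the law of cosines, cos Z = (YZ² + ZX² − XY²) / (2·YZ·ZX) ≈ 0.08763, so ∠Z ≈ 1.483 rad.
Circumradius = XY/(2 sin Z) ≈ 149.02.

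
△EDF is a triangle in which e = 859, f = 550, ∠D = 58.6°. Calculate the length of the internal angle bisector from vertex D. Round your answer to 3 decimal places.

By the law of cosines, d² = f² + e² − 2·f·e·cos D = 5.4808e+05, so d ≈ 740.32.
The bisector from D has length 2·f·e·cos(∠D/2)/(f+e) ≈ 584.82.

t_D ≈ 584.825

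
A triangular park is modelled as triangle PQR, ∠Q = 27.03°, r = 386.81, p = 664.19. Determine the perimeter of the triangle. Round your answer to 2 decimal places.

By the law of cosines, q² = r² + p² − 2·r·p·cos Q = 1.3307e+05, so q ≈ 364.78.
Semiperimeter s = (664.19+364.78+386.81)/2 = 707.89.
Perimeter = 664.19 + 364.78 + 386.81 = 1415.8.

perimeter ≈ 1415.78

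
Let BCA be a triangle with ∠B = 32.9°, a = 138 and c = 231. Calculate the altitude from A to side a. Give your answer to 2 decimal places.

By the law of cosines, b² = c² + a² − 2·c·a·cos B = 18874, so b ≈ 137.38.
Area = ½·c·a·sin B ≈ 8657.7.
The altitude from A has length 2·area/a ≈ 125.47.

125.47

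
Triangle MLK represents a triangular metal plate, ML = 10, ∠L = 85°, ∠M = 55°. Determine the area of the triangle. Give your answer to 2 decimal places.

The third angle is ∠K = 180° − ∠M − ∠L = 40.00°.
Law of sines: LK = ML·sin M/sin K ≈ 12.744.
Law of sines: KM = ML·sin L/sin K ≈ 15.498.
Area = ½·ML·LK·sin L ≈ 63.476.

area ≈ 63.48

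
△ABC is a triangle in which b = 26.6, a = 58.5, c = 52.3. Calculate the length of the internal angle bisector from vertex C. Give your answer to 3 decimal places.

By the law of cosines, cos C = (a² + b² − c²) / (2·a·b) ≈ 0.44808, so ∠C ≈ 63.38°.
The bisector from C has length 2·a·b·cos(∠C/2)/(a+b) ≈ 31.119.

t_C ≈ 31.119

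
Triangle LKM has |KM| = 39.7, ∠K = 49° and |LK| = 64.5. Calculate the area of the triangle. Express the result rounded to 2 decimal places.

966.27

Area = ½·|LK|·|KM|·sin K ≈ 966.27.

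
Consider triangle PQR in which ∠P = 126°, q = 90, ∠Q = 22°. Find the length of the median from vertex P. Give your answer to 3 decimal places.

The third angle is ∠R = 180° − ∠P − ∠Q = 32.00°.
Law of sines: p = q·sin P/sin Q ≈ 194.37.
Law of sines: r = q·sin R/sin Q ≈ 127.31.
Median from P: ½√(2·q² + 2·r² − p²) ≈ 52.055.

m_P ≈ 52.055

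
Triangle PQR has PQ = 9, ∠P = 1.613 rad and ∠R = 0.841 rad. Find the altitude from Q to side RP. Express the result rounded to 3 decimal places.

8.992

The third angle is ∠Q = π − ∠R − ∠P = 0.688 rad.
Law of sines: QR = PQ·sin P/sin R ≈ 12.065.
Law of sines: RP = PQ·sin Q/sin R ≈ 7.6641.
Area = ½·PQ·QR·sin Q ≈ 34.458.
The altitude from Q has length 2·area/RP ≈ 8.992.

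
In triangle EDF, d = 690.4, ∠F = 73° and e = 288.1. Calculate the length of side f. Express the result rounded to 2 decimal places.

665.84

By the law of cosines, f² = e² + d² − 2·e·d·cos F = 4.4335e+05, so f ≈ 665.84.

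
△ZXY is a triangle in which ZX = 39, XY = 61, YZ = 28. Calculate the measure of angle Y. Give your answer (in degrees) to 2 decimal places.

By the law of cosines, cos Y = (XY² + YZ² − ZX²) / (2·XY·YZ) ≈ 0.87354, so ∠Y ≈ 29.13°.

∠Y ≈ 29.13°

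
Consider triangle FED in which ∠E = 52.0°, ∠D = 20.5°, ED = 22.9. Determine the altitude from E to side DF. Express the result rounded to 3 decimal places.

h_E ≈ 8.020

The third angle is ∠F = 180° − ∠E − ∠D = 107.50°.
Law of sines: DF = ED·sin E/sin F ≈ 18.921.
Law of sines: FE = ED·sin D/sin F ≈ 8.4089.
Area = ½·ED·DF·sin D ≈ 75.872.
The altitude from E has length 2·area/DF ≈ 8.0197.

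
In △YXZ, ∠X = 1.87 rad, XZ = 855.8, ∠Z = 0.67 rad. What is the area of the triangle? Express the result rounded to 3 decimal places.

383951.810

The third angle is ∠Y = π − ∠X − ∠Z = 0.602 rad.
Law of sines: ZY = XZ·sin X/sin Y ≈ 1444.9.
Law of sines: YX = XZ·sin Z/sin Y ≈ 939.01.
Area = ½·XZ·ZY·sin Z ≈ 3.8395e+05.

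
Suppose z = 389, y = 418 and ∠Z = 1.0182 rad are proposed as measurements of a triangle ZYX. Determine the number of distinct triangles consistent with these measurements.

y·sin Z = 418·sin(1.0182 rad) ≈ 355.8.
Since y sin Z < z < y (355.8 < 389 < 418), two triangles exist.

2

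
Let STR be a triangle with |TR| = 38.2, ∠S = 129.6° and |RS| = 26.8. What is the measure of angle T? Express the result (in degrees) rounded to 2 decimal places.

32.72

Law of sines: sin T = |RS|·sin S/|TR| ≈ 0.54057.
Since |TR| ≥ |RS|, only the acute value applies: ∠T ≈ 32.72°.
Then ∠R = 180° − ∠S − ∠T ≈ 17.68°.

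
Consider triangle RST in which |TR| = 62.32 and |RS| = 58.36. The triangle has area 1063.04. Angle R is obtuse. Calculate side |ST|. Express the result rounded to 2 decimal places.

From area = ½·|TR|·|RS|·sin R, we get sin R = 2·area/(|TR|·|RS|) ≈ 0.58457.
Taking the obtuse solution, ∠R ≈ 144.23°.
Law of cosines then gives |ST| ≈ 114.85.

114.85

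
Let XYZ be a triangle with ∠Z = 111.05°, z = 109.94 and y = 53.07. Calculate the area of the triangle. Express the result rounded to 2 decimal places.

Law of sines: sin Y = y·sin Z/z ≈ 0.45050.
Since z ≥ y, only the acute value applies: ∠Y ≈ 26.78°.
Then ∠X = 180° − ∠Z − ∠Y ≈ 42.17°.
Law of sines gives x = z·sin X/sin Z ≈ 79.09.
Area = ½·z·y·sin X ≈ 1958.6.

1958.60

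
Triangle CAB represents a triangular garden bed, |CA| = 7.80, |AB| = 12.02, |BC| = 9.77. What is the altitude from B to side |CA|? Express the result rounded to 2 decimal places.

Semiperimeter s = (12.02 + 9.77 + 7.8)/2 = 14.795.
Heron's formula: area = √(14.795·2.775·5.025·6.995) ≈ 37.988.
The altitude from B has length 2·area/|CA| ≈ 9.7406.

h_B ≈ 9.74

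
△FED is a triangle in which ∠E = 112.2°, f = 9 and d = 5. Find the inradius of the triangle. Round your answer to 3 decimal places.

By the law of cosines, e² = d² + f² − 2·d·f·cos E = 140.01, so e ≈ 11.832.
Area = ½·d·f·sin E ≈ 20.832.
Semiperimeter s = (9+11.832+5)/2 = 12.916.
Inradius = area/s = 20.832/12.916 ≈ 1.6129.

1.613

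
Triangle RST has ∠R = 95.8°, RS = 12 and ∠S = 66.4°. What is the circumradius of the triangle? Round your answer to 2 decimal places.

The third angle is ∠T = 180° − ∠R − ∠S = 17.80°.
Law of sines: ST = RS·sin R/sin T ≈ 39.054.
Law of sines: TR = RS·sin S/sin T ≈ 35.972.
Circumradius = RS/(2 sin T) ≈ 19.627.

19.63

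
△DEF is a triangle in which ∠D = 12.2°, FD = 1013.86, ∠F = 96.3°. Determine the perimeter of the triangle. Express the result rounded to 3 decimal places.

2302.440

The third angle is ∠E = 180° − ∠F − ∠D = 71.50°.
Law of sines: EF = FD·sin D/sin E ≈ 225.93.
Law of sines: DE = FD·sin F/sin E ≈ 1062.7.
Semiperimeter s = (225.93+1013.9+1062.7)/2 = 1151.2.
Perimeter = 225.93 + 1013.9 + 1062.7 = 2302.4.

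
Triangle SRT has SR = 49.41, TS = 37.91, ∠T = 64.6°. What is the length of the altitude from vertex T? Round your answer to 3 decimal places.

35.956

Law of sines: sin R = TS·sin T/SR ≈ 0.69309.
Since SR ≥ TS, only the acute value applies: ∠R ≈ 43.87°.
Then ∠S = 180° − ∠T − ∠R ≈ 71.53°.
Law of sines gives RT = SR·sin S/sin T ≈ 51.878.
Area = ½·SR·TS·sin S ≈ 888.3.
The altitude from T has length 2·area/SR ≈ 35.956.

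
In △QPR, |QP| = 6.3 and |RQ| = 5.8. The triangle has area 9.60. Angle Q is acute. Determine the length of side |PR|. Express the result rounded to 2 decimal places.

3.34

From area = ½·|RQ|·|QP|·sin Q, we get sin Q = 2·area/(|RQ|·|QP|) ≈ 0.52545.
Taking the acute solution, ∠Q ≈ 31.70°.
Law of cosines then gives |PR| ≈ 3.3394.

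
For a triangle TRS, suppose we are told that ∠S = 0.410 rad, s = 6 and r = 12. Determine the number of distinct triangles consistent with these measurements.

r·sin S = 12·sin(0.410 rad) ≈ 4.783.
Since r sin S < s < r (4.783 < 6 < 12), two triangles exist.

2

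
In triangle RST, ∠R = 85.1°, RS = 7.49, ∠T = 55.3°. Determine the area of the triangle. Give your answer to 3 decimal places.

21.668

The third angle is ∠S = 180° − ∠T − ∠R = 39.60°.
Law of sines: ST = RS·sin R/sin T ≈ 9.077.
Law of sines: TR = RS·sin S/sin T ≈ 5.8071.
Area = ½·RS·ST·sin S ≈ 21.668.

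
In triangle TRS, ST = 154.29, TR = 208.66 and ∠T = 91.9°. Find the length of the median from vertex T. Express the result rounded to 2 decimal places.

By the law of cosines, RS² = ST² + TR² − 2·ST·TR·cos T = 69479, so RS ≈ 263.59.
Median from T: ½√(2·ST² + 2·TR² − RS²) ≈ 127.68.

m_T ≈ 127.68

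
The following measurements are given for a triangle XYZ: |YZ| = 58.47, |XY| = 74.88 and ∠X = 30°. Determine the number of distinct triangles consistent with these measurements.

|XY|·sin X = 74.88·sin(30°) ≈ 37.44.
Since |XY| sin X < |YZ| < |XY| (37.44 < 58.47 < 74.88), two triangles exist.

2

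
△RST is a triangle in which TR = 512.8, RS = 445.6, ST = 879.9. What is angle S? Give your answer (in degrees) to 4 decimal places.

∠S ≈ 25.1512°

By the law of cosines, cos S = (RS² + ST² − TR²) / (2·RS·ST) ≈ 0.90519, so ∠S ≈ 25.15°.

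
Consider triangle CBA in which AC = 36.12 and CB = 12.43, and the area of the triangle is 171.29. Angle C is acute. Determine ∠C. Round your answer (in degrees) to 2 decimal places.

From area = ½·AC·CB·sin C, we get sin C = 2·area/(AC·CB) ≈ 0.76303.
Taking the acute solution, ∠C ≈ 49.73°.

49.73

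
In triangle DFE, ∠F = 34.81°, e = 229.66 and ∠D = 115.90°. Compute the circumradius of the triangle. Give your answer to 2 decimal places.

The third angle is ∠E = 180° − ∠D − ∠F = 29.29°.
Law of sines: d = e·sin D/sin E ≈ 422.28.
Law of sines: f = e·sin F/sin E ≈ 267.98.
Circumradius = e/(2 sin E) ≈ 234.72.

R ≈ 234.72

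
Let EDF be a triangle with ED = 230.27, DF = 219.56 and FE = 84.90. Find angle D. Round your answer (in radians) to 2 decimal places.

By the law of cosines, cos D = (ED² + DF² − FE²) / (2·ED·DF) ≈ 0.92985, so ∠D ≈ 0.377 rad.

0.38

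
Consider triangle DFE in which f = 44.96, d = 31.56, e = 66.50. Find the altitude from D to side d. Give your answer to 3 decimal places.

h_D ≈ 39.065

Semiperimeter s = (31.56 + 44.96 + 66.5)/2 = 71.51.
Heron's formula: area = √(71.51·39.95·26.55·5.01) ≈ 616.44.
The altitude from D has length 2·area/d ≈ 39.065.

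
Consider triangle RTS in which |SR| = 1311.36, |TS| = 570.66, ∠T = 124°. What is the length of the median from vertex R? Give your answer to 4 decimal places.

Law of sines: sin R = |TS|·sin T/|SR| ≈ 0.36077.
Since |SR| ≥ |TS|, only the acute value applies: ∠R ≈ 21.15°.
Then ∠S = 180° − ∠T − ∠R ≈ 34.85°.
Law of sines gives |RT| = |SR|·sin S/sin T ≈ 903.94.
Median from R: ½√(2·|SR|² + 2·|RT|² − |TS|²) ≈ 1089.5.

m_R ≈ 1089.4819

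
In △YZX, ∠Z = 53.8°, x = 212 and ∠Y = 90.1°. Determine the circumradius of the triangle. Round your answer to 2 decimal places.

The third angle is ∠X = 180° − ∠Y − ∠Z = 36.10°.
Law of sines: y = x·sin Y/sin X ≈ 359.81.
Law of sines: z = x·sin Z/sin X ≈ 290.35.
Circumradius = x/(2 sin X) ≈ 179.91.

R ≈ 179.91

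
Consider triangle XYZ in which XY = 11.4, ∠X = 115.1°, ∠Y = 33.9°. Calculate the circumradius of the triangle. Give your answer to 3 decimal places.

11.067

The third angle is ∠Z = 180° − ∠X − ∠Y = 31.00°.
Law of sines: YZ = XY·sin X/sin Z ≈ 20.044.
Law of sines: ZX = XY·sin Y/sin Z ≈ 12.345.
Circumradius = XY/(2 sin Z) ≈ 11.067.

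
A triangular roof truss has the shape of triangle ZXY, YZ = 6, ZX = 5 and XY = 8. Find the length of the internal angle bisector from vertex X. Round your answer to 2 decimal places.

5.61

By the law of cosines, cos X = (ZX² + XY² − YZ²) / (2·ZX·XY) ≈ 0.66250, so ∠X ≈ 0.847 rad.
The bisector from X has length 2·ZX·XY·cos(∠X/2)/(ZX+XY) ≈ 5.6106.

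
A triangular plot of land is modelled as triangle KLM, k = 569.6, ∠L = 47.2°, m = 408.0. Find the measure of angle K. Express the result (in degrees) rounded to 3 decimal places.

By the law of cosines, l² = m² + k² − 2·m·k·cos L = 1.7511e+05, so l ≈ 418.46.
Law of cosines again: cos K = (l² + m² − k²)/(2·l·m) ≈ 0.05016, so ∠K ≈ 87.12°.

∠K ≈ 87.125°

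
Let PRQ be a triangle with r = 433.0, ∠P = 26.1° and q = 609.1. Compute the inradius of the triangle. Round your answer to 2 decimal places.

By the law of cosines, p² = r² + q² − 2·r·q·cos P = 84800, so p ≈ 291.2.
Area = ½·r·q·sin P ≈ 58015.
Semiperimeter s = (291.2+433+609.1)/2 = 666.65.
Inradius = area/s = 58015/666.65 ≈ 87.024.

87.02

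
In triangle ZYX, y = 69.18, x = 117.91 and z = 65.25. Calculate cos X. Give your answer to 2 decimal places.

By the law of cosines, cos X = (z² + y² − x²) / (2·z·y) ≈ -0.53825, so ∠X ≈ 122.56°.

cos X ≈ -0.54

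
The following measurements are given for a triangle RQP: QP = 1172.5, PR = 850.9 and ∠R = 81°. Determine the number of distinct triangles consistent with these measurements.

1

PR·sin R = 850.9·sin(81°) ≈ 840.4.
Since QP ≥ PR, exactly one triangle exists.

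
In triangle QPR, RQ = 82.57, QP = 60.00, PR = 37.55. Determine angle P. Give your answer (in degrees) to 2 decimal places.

By the law of cosines, cos P = (QP² + PR² − RQ²) / (2·QP·PR) ≈ -0.40120, so ∠P ≈ 113.65°.

∠P ≈ 113.65°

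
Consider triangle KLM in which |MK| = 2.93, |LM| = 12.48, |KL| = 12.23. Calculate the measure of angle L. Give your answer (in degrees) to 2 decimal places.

13.57

By the law of cosines, cos L = (|KL|² + |LM|² − |MK|²) / (2·|KL|·|LM|) ≈ 0.97208, so ∠L ≈ 13.57°.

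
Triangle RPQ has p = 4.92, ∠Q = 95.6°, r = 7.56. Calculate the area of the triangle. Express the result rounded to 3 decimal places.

Area = ½·r·p·sin Q ≈ 18.509.

area ≈ 18.509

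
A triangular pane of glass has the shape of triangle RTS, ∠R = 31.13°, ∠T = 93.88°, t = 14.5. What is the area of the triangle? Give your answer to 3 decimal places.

The third angle is ∠S = 180° − ∠R − ∠T = 54.99°.
Law of sines: r = t·sin R/sin T ≈ 7.5135.
Law of sines: s = t·sin S/sin T ≈ 11.904.
Area = ½·t·r·sin S ≈ 44.616.

44.616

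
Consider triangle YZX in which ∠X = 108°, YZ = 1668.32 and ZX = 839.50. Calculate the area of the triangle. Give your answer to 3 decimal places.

Law of sines: sin Y = ZX·sin X/YZ ≈ 0.47857.
Since YZ ≥ ZX, only the acute value applies: ∠Y ≈ 28.59°.
Then ∠Z = 180° − ∠X − ∠Y ≈ 43.41°.
Law of sines gives XY = YZ·sin Z/sin X ≈ 1205.4.
Area = ½·YZ·ZX·sin Z ≈ 4.8122e+05.

481221.008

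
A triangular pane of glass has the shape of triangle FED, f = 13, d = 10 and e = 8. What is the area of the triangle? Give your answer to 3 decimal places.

Semiperimeter s = (13 + 8 + 10)/2 = 15.5.
Heron's formula: area = √(15.5·2.5·7.5·5.5) ≈ 39.98.

area ≈ 39.980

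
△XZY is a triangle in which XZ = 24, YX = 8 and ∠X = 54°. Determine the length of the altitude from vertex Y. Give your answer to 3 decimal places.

6.472

By the law of cosines, ZY² = YX² + XZ² − 2·YX·XZ·cos X = 414.29, so ZY ≈ 20.354.
Area = ½·YX·XZ·sin X ≈ 77.666.
The altitude from Y has length 2·area/XZ ≈ 6.4721.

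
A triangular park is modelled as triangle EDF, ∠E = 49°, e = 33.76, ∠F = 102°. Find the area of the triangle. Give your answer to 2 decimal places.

The third angle is ∠D = 180° − ∠F − ∠E = 29.00°.
Law of sines: d = e·sin D/sin E ≈ 21.687.
Law of sines: f = e·sin F/sin E ≈ 43.755.
Area = ½·e·d·sin F ≈ 358.07.

area ≈ 358.07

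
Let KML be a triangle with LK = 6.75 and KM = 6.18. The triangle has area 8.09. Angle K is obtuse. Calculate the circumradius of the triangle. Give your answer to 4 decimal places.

R ≈ 16.3391

From area = ½·LK·KM·sin K, we get sin K = 2·area/(LK·KM) ≈ 0.38787.
Taking the obtuse solution, ∠K ≈ 157.18°.
Law of cosines then gives ML ≈ 12.675.
Circumradius = ML/(2 sin K) ≈ 16.339.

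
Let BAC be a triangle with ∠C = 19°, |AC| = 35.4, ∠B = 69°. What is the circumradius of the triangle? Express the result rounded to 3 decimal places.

The third angle is ∠A = 180° − ∠C − ∠B = 92.00°.
Law of sines: |CB| = |AC|·sin A/sin B ≈ 37.895.
Law of sines: |BA| = |AC|·sin C/sin B ≈ 12.345.
Circumradius = |AC|/(2 sin B) ≈ 18.959.

R ≈ 18.959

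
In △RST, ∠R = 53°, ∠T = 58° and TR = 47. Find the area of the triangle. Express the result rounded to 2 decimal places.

The third angle is ∠S = 180° − ∠T − ∠R = 69.00°.
Law of sines: ST = TR·sin R/sin S ≈ 40.206.
Law of sines: RS = TR·sin T/sin S ≈ 42.694.
Area = ½·TR·ST·sin T ≈ 801.28.

801.28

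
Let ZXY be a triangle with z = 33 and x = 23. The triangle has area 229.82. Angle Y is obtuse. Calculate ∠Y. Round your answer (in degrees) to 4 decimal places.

142.7290

From area = ½·z·x·sin Y, we get sin Y = 2·area/(z·x) ≈ 0.60559.
Taking the obtuse solution, ∠Y ≈ 142.73°.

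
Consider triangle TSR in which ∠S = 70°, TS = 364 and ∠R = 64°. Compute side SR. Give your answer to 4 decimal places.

The third angle is ∠T = 180° − ∠S − ∠R = 46.00°.
Law of sines: SR = TS·sin T/sin R ≈ 291.32.

291.3233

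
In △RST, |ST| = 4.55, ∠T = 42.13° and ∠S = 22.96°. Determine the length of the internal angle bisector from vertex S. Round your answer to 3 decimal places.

The third angle is ∠R = 180° − ∠S − ∠T = 114.91°.
Law of sines: |TR| = |ST|·sin S/sin R ≈ 1.957.
Law of sines: |RS| = |ST|·sin T/sin R ≈ 3.3653.
The bisector from S has length 2·|RS|·|ST|·cos(∠S/2)/(|RS|+|ST|) ≈ 3.7916.

3.792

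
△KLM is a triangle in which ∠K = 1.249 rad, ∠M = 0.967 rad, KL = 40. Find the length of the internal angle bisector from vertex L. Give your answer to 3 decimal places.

38.327

The third angle is ∠L = π − ∠M − ∠K = 0.926 rad.
Law of sines: LM = KL·sin K/sin M ≈ 46.097.
Law of sines: MK = KL·sin L/sin M ≈ 38.824.
The bisector from L has length 2·KL·LM·cos(∠L/2)/(KL+LM) ≈ 38.327.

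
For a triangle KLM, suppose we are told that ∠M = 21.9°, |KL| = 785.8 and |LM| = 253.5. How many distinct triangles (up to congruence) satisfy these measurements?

1

|LM|·sin M = 253.5·sin(21.9°) ≈ 94.55.
Since |KL| ≥ |LM|, exactly one triangle exists.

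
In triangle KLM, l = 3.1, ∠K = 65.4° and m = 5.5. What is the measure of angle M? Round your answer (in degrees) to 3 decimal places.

By the law of cosines, k² = l² + m² − 2·l·m·cos K = 25.665, so k ≈ 5.066.
Law of cosines again: cos M = (k² + l² − m²)/(2·k·l) ≈ 0.15998, so ∠M ≈ 80.79°.

80.794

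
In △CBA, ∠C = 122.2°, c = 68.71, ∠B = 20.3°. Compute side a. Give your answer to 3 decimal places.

49.431

The third angle is ∠A = 180° − ∠C − ∠B = 37.50°.
Law of sines: a = c·sin A/sin C ≈ 49.431.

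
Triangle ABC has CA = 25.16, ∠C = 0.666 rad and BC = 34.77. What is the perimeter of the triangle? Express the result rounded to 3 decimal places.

By the law of cosines, AB² = BC² + CA² − 2·BC·CA·cos C = 466.25, so AB ≈ 21.593.
Semiperimeter s = (34.77+25.16+21.593)/2 = 40.761.
Perimeter = 34.77 + 25.16 + 21.593 = 81.523.

81.523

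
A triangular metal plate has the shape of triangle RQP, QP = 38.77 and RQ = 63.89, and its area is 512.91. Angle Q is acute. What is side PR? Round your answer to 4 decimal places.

32.7996

From area = ½·RQ·QP·sin Q, we get sin Q = 2·area/(RQ·QP) ≈ 0.41414.
Taking the acute solution, ∠Q ≈ 24.46°.
Law of cosines then gives PR ≈ 32.8.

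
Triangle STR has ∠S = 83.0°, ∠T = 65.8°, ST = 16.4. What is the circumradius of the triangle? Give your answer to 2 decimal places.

The third angle is ∠R = 180° − ∠S − ∠T = 31.20°.
Law of sines: TR = ST·sin S/sin R ≈ 31.423.
Law of sines: RS = ST·sin T/sin R ≈ 28.876.
Circumradius = ST/(2 sin R) ≈ 15.829.

15.83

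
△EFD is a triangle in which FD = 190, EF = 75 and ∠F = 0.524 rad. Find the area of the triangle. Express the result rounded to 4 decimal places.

Area = ½·EF·FD·sin F ≈ 3565.

3564.9754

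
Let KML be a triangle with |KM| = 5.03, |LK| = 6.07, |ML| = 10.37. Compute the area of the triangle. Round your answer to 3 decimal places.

area ≈ 10.212

Semiperimeter s = (10.37 + 6.07 + 5.03)/2 = 10.735.
Heron's formula: area = √(10.735·0.365·4.665·5.705) ≈ 10.212.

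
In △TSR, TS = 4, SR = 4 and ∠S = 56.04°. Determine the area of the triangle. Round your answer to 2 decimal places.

Area = ½·TS·SR·sin S ≈ 6.6354.

6.64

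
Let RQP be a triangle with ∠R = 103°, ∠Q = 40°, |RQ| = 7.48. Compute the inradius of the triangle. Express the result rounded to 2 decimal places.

2.11

The third angle is ∠P = 180° − ∠R − ∠Q = 37.00°.
Law of sines: |QP| = |RQ|·sin R/sin P ≈ 12.111.
Law of sines: |PR| = |RQ|·sin Q/sin P ≈ 7.9893.
Area = ½·|RQ|·|QP|·sin Q ≈ 29.114.
Semiperimeter s = (12.111+7.9893+7.48)/2 = 13.79.
Inradius = area/s = 29.114/13.79 ≈ 2.1113.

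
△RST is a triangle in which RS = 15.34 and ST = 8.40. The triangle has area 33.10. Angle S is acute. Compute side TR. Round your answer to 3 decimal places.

From area = ½·RS·ST·sin S, we get sin S = 2·area/(RS·ST) ≈ 0.51375.
Taking the acute solution, ∠S ≈ 30.91°.
Law of cosines then gives TR ≈ 9.2073.

9.207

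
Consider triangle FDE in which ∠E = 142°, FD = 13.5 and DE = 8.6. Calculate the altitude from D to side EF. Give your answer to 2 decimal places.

Law of sines: sin F = DE·sin E/FD ≈ 0.39220.
Since FD ≥ DE, only the acute value applies: ∠F ≈ 23.09°.
Then ∠D = 180° − ∠E − ∠F ≈ 14.91°.
Law of sines gives EF = FD·sin D/sin E ≈ 5.6415.
Area = ½·FD·DE·sin D ≈ 14.935.
The altitude from D has length 2·area/EF ≈ 5.2947.

5.29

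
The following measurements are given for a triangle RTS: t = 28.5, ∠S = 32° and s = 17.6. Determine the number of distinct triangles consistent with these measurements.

2

t·sin S = 28.5·sin(32°) ≈ 15.1.
Since t sin S < s < t (15.1 < 17.6 < 28.5), two triangles exist.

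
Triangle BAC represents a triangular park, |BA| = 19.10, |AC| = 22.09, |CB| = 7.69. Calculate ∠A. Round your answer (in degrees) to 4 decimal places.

∠A ≈ 19.8618°

By the law of cosines, cos A = (|BA|² + |AC|² − |CB|²) / (2·|BA|·|AC|) ≈ 0.94051, so ∠A ≈ 19.86°.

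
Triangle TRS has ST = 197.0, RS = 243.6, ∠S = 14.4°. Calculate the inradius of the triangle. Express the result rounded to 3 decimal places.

By the law of cosines, TR² = RS² + ST² − 2·RS·ST·cos S = 5186.9, so TR ≈ 72.02.
Area = ½·RS·ST·sin S ≈ 5967.2.
Semiperimeter s = (243.6+197+72.02)/2 = 256.31.
Inradius = area/s = 5967.2/256.31 ≈ 23.281.

r ≈ 23.281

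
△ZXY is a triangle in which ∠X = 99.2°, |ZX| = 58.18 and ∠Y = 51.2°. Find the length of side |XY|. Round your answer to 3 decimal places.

The third angle is ∠Z = 180° − ∠X − ∠Y = 29.60°.
Law of sines: |XY| = |ZX|·sin Z/sin Y ≈ 36.874.

36.874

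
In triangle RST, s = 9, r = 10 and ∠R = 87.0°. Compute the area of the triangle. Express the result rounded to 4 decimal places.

area ≈ 21.8189

Law of sines: sin S = s·sin R/r ≈ 0.89877.
Since r ≥ s, only the acute value applies: ∠S ≈ 64.00°.
Then ∠T = 180° − ∠R − ∠S ≈ 29.00°.
Law of sines gives t = r·sin T/sin R ≈ 4.8553.
Area = ½·r·s·sin T ≈ 21.819.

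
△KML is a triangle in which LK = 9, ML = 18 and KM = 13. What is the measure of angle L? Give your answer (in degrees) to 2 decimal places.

∠L ≈ 43.25°

By the law of cosines, cos L = (ML² + LK² − KM²) / (2·ML·LK) ≈ 0.72840, so ∠L ≈ 43.25°.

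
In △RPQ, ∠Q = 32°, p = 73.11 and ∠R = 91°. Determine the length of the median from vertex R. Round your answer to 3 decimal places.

42.899

The third angle is ∠P = 180° − ∠Q − ∠R = 57.00°.
Law of sines: r = p·sin R/sin P ≈ 87.16.
Law of sines: q = p·sin Q/sin P ≈ 46.195.
Median from R: ½√(2·p² + 2·q² − r²) ≈ 42.899.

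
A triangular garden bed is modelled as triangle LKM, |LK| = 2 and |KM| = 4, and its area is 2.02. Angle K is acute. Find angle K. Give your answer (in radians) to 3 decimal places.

From area = ½·|LK|·|KM|·sin K, we get sin K = 2·area/(|LK|·|KM|) ≈ 0.50500.
Taking the acute solution, ∠K ≈ 0.529 rad.

∠K ≈ 0.529 rad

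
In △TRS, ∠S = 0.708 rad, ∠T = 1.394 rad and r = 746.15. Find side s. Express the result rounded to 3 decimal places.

562.786

The third angle is ∠R = π − ∠S − ∠T = 1.040 rad.
Law of sines: s = r·sin S/sin R ≈ 562.79.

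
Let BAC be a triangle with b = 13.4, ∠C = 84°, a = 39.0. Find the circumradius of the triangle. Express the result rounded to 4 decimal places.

20.0555

By the law of cosines, c² = b² + a² − 2·b·a·cos C = 1591.3, so c ≈ 39.891.
Area = ½·b·a·sin C ≈ 259.87.
Circumradius = c/(2 sin C) ≈ 20.055.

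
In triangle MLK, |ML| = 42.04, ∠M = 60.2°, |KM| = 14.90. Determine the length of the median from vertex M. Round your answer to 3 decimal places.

By the law of cosines, |LK|² = |KM|² + |ML|² − 2·|KM|·|ML|·cos M = 1366.8, so |LK| ≈ 36.97.
Median from M: ½√(2·|KM|² + 2·|ML|² − |LK|²) ≈ 25.554.

m_M ≈ 25.554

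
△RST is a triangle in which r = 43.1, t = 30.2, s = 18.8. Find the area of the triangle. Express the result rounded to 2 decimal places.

242.23

Semiperimeter p = (43.1 + 18.8 + 30.2)/2 = 46.05.
Heron's formula: area = √(46.05·2.95·27.25·15.85) ≈ 242.23.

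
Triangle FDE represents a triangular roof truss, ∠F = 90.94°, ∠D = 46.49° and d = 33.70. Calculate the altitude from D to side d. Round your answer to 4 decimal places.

The third angle is ∠E = 180° − ∠F − ∠D = 42.57°.
Law of sines: f = d·sin F/sin D ≈ 46.46.
Law of sines: e = d·sin E/sin D ≈ 31.434.
Area = ½·d·f·sin E ≈ 529.59.
The altitude from D has length 2·area/d ≈ 31.43.

h_D ≈ 31.4299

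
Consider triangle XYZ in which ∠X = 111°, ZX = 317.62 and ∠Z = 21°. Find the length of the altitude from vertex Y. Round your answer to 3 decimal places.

h_Y ≈ 142.993

The third angle is ∠Y = 180° − ∠Z − ∠X = 48.00°.
Law of sines: YZ = ZX·sin X/sin Y ≈ 399.01.
Law of sines: XY = ZX·sin Z/sin Y ≈ 153.17.
Area = ½·ZX·YZ·sin Z ≈ 22709.
The altitude from Y has length 2·area/ZX ≈ 142.99.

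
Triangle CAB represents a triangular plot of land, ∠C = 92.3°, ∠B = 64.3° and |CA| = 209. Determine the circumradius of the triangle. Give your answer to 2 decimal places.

The third angle is ∠A = 180° − ∠B − ∠C = 23.40°.
Law of sines: |AB| = |CA|·sin C/sin B ≈ 231.76.
Law of sines: |BC| = |CA|·sin A/sin B ≈ 92.116.
Circumradius = |CA|/(2 sin B) ≈ 115.97.

R ≈ 115.97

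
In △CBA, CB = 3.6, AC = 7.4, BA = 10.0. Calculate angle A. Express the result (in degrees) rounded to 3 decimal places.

By the law of cosines, cos A = (BA² + AC² − CB²) / (2·BA·AC) ≈ 0.95811, so ∠A ≈ 16.64°.

∠A ≈ 16.643°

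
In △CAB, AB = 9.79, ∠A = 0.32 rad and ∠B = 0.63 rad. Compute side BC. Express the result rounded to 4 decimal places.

The third angle is ∠C = π − ∠A − ∠B = 2.192 rad.
Law of sines: BC = AB·sin A/sin C ≈ 3.786.

3.7860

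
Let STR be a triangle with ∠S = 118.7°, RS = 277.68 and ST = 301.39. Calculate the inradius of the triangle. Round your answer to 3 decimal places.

By the law of cosines, TR² = RS² + ST² − 2·RS·ST·cos S = 2.4832e+05, so TR ≈ 498.32.
Area = ½·RS·ST·sin S ≈ 36704.
Semiperimeter s = (498.32+277.68+301.39)/2 = 538.69.
Inradius = area/s = 36704/538.69 ≈ 68.135.

r ≈ 68.135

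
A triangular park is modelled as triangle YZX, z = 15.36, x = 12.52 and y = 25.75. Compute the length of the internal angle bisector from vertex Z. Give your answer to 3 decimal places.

By the law of cosines, cos Z = (x² + y² − z²) / (2·x·y) ≈ 0.90555, so ∠Z ≈ 25.10°.
The bisector from Z has length 2·x·y·cos(∠Z/2)/(x+y) ≈ 16.446.

16.446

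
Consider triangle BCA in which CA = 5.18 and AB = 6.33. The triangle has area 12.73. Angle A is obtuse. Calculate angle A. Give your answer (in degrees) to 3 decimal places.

From area = ½·CA·AB·sin A, we get sin A = 2·area/(CA·AB) ≈ 0.77647.
Taking the obtuse solution, ∠A ≈ 129.06°.

∠A ≈ 129.061°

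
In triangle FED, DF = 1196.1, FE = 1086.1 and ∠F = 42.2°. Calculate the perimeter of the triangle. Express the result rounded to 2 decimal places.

3110.17

By the law of cosines, ED² = DF² + FE² − 2·DF·FE·cos F = 6.8553e+05, so ED ≈ 827.97.
Semiperimeter s = (827.97+1196.1+1086.1)/2 = 1555.1.
Perimeter = 827.97 + 1196.1 + 1086.1 = 3110.2.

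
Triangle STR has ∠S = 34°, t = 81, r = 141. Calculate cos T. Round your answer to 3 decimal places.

0.852

By the law of cosines, s² = t² + r² − 2·t·r·cos S = 7505.1, so s ≈ 86.632.
Law of cosines again: cos T = (r² + s² − t²)/(2·r·s) ≈ 0.85243, so ∠T ≈ 31.52°.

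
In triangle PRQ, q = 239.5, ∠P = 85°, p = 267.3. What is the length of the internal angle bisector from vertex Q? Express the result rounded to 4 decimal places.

Law of sines: sin Q = q·sin P/p ≈ 0.89259.
Since p ≥ q, only the acute value applies: ∠Q ≈ 63.20°.
Then ∠R = 180° − ∠P − ∠Q ≈ 31.80°.
Law of sines gives r = p·sin R/sin P ≈ 141.39.
The bisector from Q has length 2·p·r·cos(∠Q/2)/(p+r) ≈ 157.53.

157.5283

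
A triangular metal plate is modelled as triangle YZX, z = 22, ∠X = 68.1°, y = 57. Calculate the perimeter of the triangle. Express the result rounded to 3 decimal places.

perimeter ≈ 131.892

By the law of cosines, x² = y² + z² − 2·y·z·cos X = 2797.5, so x ≈ 52.892.
Semiperimeter s = (57+22+52.892)/2 = 65.946.
Perimeter = 57 + 22 + 52.892 = 131.89.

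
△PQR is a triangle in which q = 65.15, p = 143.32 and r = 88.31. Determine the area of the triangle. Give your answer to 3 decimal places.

Semiperimeter s = (143.32 + 65.15 + 88.31)/2 = 148.39.
Heron's formula: area = √(148.39·5.07·83.24·60.08) ≈ 1939.7.

area ≈ 1939.712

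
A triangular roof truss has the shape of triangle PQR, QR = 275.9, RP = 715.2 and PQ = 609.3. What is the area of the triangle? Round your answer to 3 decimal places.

Semiperimeter s = (275.9 + 715.2 + 609.3)/2 = 800.2.
Heron's formula: area = √(800.2·524.3·85·190.9) ≈ 82509.

82509.058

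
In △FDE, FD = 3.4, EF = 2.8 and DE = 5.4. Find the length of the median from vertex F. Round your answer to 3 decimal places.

Median from F: ½√(2·EF² + 2·FD² − DE²) ≈ 1.5524.

m_F ≈ 1.552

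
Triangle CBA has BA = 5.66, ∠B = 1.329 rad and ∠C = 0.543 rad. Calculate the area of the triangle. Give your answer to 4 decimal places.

The third angle is ∠A = π − ∠C − ∠B = 1.270 rad.
Law of sines: AC = BA·sin B/sin C ≈ 10.635.
Law of sines: CB = BA·sin A/sin C ≈ 10.461.
Area = ½·BA·AC·sin A ≈ 28.743.

area ≈ 28.7430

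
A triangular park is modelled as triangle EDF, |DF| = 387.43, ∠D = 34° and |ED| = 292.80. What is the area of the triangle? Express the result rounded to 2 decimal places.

Area = ½·|ED|·|DF|·sin D ≈ 31717.

31717.28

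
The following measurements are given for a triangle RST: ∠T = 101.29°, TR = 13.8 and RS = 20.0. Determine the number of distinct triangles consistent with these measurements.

1

TR·sin T = 13.8·sin(101.29°) ≈ 13.53.
Since ∠T is not acute, a triangle exists only if RS > TR; here RS > TR, so there is exactly one triangle.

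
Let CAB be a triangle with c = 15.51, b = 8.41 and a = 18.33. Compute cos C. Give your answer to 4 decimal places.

cos C ≈ 0.5389

By the law of cosines, cos C = (a² + b² − c²) / (2·a·b) ≈ 0.53893, so ∠C ≈ 57.39°.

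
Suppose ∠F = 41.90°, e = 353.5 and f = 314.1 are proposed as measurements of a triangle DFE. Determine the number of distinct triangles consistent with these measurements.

2

e·sin F = 353.5·sin(41.90°) ≈ 236.1.
Since e sin F < f < e (236.1 < 314.1 < 353.5), two triangles exist.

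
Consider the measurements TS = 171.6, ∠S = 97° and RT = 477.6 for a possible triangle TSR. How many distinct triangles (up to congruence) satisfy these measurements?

TS·sin S = 171.6·sin(97°) ≈ 170.3.
Since ∠S is not acute, a triangle exists only if RT > TS; here RT > TS, so there is exactly one triangle.

1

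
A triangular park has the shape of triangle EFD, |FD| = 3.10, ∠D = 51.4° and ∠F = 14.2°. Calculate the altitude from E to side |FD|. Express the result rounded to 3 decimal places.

0.653

The third angle is ∠E = 180° − ∠F − ∠D = 114.40°.
Law of sines: |DE| = |FD|·sin F/sin E ≈ 0.83504.
Law of sines: |EF| = |FD|·sin D/sin E ≈ 2.6603.
Area = ½·|FD|·|DE|·sin D ≈ 1.0115.
The altitude from E has length 2·area/|FD| ≈ 0.6526.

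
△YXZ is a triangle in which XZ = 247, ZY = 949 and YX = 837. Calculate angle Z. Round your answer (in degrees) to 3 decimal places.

56.164

By the law of cosines, cos Z = (XZ² + ZY² − YX²) / (2·XZ·ZY) ≈ 0.55682, so ∠Z ≈ 56.16°.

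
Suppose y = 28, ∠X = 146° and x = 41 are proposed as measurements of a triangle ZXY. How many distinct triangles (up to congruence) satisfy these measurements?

y·sin X = 28·sin(146°) ≈ 15.66.
Since ∠X is not acute, a triangle exists only if x > y; here x > y, so there is exactly one triangle.

1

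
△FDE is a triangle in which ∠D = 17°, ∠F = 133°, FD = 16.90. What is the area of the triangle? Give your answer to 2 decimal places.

area ≈ 61.07

The third angle is ∠E = 180° − ∠F − ∠D = 30.00°.
Law of sines: DE = FD·sin F/sin E ≈ 24.72.
Law of sines: EF = FD·sin D/sin E ≈ 9.8822.
Area = ½·FD·DE·sin D ≈ 61.071.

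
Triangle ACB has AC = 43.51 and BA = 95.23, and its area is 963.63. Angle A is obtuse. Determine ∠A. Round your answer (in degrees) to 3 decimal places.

∠A ≈ 152.281°

From area = ½·BA·AC·sin A, we get sin A = 2·area/(BA·AC) ≈ 0.46513.
Taking the obtuse solution, ∠A ≈ 152.28°.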